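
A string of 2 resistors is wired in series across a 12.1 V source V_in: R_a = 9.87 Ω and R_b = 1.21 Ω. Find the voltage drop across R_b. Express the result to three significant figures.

V ≈ 1.32 V

Series total: ΣR = 9.87 + 1.21 = 11.08 Ω.
Voltage divider: V = V_in · (1.210 / 11.08) = 12.1 × 0.1092 = 1.321 V.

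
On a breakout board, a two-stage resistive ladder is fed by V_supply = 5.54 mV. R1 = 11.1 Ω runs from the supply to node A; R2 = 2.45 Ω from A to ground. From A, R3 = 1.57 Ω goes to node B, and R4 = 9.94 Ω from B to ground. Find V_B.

Looking into the second stage from A: R3 + R4 = 11.51 Ω appears in parallel with R2.
Effective lower resistance at A: R2 ‖ 11.51 = 2.020 Ω.
So V_A = 5.54 × 0.1540 = 0.8530 mV.
V_B = V_A × 0.8636 = 0.7366 mV.

V_B ≈ 0.737 mV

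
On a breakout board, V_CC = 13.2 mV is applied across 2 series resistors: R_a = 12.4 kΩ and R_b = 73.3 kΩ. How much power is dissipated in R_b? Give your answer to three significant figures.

Series current I = V_CC/ΣR = 13.2/85.70 = 0.1540 µA.
P(R_b) = I²·R_b = (0.1540)² × 73.3 = 1.739 nW.

P ≈ 1.74 nW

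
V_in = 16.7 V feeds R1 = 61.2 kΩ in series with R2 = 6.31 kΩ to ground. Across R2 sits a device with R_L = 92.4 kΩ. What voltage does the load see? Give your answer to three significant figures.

R2 ‖ R_L = (6.31 × 92.4)/(6.31 + 92.4) = 5.907 kΩ.
Voltage divider with the loaded lower leg: V_out = 16.7 × 5.907/(61.2 + 5.907) = 16.7 × 0.08802 = 1.470 V.

V_out ≈ 1.47 V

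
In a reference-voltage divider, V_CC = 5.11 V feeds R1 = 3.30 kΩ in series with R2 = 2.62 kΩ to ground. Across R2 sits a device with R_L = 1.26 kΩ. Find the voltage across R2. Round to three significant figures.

V_out ≈ 1.05 V

The load sits in parallel with R2, giving an effective lower resistance R2' = R2·R_L/(R2+R_L) = 0.8508 kΩ.
Voltage divider with the loaded lower leg: V_out = 5.11 × 0.8508/(3.30 + 0.8508) = 5.11 × 0.2050 = 1.047 V.
(Unloaded it would be 2.26 V; the load pulls it down.)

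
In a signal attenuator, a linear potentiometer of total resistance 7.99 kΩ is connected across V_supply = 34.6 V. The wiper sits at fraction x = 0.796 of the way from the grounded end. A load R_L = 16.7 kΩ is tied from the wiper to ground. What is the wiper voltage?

The pot divides into 1.630 kΩ above the wiper and 6.360 kΩ below.
Lower segment in parallel with the load: 6.360 ‖ 16.7 = 4.606 kΩ.
Loaded-divider output: V_out = 34.6 × 0.7386 = 25.56 V.
(Unloaded: V_out = x·V_supply = 27.5 V.)

V_out ≈ 25.6 V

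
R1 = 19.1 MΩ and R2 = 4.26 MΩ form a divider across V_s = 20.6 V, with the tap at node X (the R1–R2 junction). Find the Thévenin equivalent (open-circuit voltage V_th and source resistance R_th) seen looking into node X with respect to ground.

V_th ≈ 3.76 V, R_th ≈ 3.48 MΩ

Open-circuit (no load on X): V_th = V_s · R2/(R1 + R2) = 20.6 × 4.26/(19.10 + 4.26) = 3.757 V.
Looking into X with the source shorted: R_th = R1·R2/(R1+R2) = 19.10 × 4.26/23.36 = 3.483 MΩ.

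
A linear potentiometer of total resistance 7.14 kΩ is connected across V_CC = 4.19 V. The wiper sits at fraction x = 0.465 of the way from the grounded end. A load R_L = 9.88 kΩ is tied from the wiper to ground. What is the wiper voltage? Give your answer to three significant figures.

Lower segment x·R_p = 3.320 kΩ; upper segment (1−x)·R_p = 3.820 kΩ.
(x·R_p) ‖ R_L = 2.485 kΩ.
V_out = 4.19 × 2.485/(3.820 + 2.485) = 1.651 V.

V_out ≈ 1.65 V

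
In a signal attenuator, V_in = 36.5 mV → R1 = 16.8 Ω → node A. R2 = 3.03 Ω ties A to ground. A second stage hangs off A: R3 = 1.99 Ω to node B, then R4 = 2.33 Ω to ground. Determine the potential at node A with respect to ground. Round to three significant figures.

The second stage (R3 + R4 = 4.320 Ω) loads node A in parallel with R2.
Effective lower resistance at A: R2 ‖ 4.320 = 1.781 Ω.
V_A = 36.5 × 1.781/(16.8 + 1.781) = 3.498 mV.

V_A ≈ 3.50 mV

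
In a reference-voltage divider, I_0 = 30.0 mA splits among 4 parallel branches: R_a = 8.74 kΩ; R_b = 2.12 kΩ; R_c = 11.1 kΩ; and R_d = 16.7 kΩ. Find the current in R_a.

I ≈ 4.66 mA

Total conductance ΣG = 1/8.74 + 1/2.12 + 1/11.1 + 1/16.7 = 0.7361 (units of 1/kΩ).
Current divider: I(R_a) = I_0 · G_k/ΣG = 30.0 × (0.1144/0.7361) = 30.0 × 0.1554 = 4.663 mA.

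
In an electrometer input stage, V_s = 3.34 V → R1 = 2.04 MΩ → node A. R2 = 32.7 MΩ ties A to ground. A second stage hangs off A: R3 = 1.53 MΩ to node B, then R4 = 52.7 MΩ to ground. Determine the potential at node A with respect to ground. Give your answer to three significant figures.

V_A ≈ 3.04 V

Looking into the second stage from A: R3 + R4 = 54.23 MΩ appears in parallel with R2.
R2 ‖ (R3+R4) = 20.40 MΩ.
So V_A = 3.34 × 0.9091 = 3.036 V.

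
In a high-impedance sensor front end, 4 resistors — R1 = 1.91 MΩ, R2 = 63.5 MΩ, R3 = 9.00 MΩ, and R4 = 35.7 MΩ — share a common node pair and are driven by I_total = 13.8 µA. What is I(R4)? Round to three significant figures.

Conductances: ΣG = 1/1.91 + 1/63.5 + 1/9.00 + 1/35.7 = 0.6784 (1/MΩ).
Current divider: I(R4) = I_total · G_k/ΣG = 13.8 × (0.02801/0.6784) = 13.8 × 0.04129 = 0.5698 µA.

I ≈ 0.570 µA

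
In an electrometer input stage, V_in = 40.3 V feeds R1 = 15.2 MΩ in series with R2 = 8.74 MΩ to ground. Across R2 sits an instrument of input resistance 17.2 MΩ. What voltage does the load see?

V_out ≈ 11.1 V

R2 ‖ R_L = (8.74 × 17.2)/(8.74 + 17.2) = 5.795 MΩ.
Voltage divider with the loaded lower leg: V_out = 40.3 × 5.795/(15.2 + 5.795) = 40.3 × 0.2760 = 11.12 V.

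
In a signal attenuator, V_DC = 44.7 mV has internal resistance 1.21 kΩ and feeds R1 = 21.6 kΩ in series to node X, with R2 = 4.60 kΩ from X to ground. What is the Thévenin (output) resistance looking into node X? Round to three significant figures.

R1' = 1.21 + 21.6 = 22.81 kΩ (source resistance + R1).
With V_DC suppressed (replaced by a short), R_th = R1' ‖ R2 = (22.81 × 4.60)/(22.81 + 4.60) = 3.828 kΩ.

R_th ≈ 3.83 kΩ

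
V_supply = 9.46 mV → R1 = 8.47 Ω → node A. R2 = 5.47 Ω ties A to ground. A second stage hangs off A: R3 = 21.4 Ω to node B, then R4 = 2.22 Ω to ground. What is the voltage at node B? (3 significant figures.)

The second stage (R3 + R4 = 23.62 Ω) loads node A in parallel with R2.
Effective lower resistance at A: R2 ‖ 23.62 = 4.441 Ω.
V_A = 9.46 × 4.441/(8.47 + 4.441) = 3.254 mV.
V_B = V_A × 0.09399 = 0.3059 mV.

V_B ≈ 0.306 mV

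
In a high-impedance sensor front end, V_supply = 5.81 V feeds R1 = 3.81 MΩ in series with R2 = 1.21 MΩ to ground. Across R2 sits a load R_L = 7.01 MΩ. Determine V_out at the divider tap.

First combine the lower leg with the load: R2 ‖ R_L = 1.032 MΩ.
Then V_out = V_supply · R2'/(R1 + R2') = 5.81 × 1.032/4.842 = 1.238 V.

V_out ≈ 1.24 V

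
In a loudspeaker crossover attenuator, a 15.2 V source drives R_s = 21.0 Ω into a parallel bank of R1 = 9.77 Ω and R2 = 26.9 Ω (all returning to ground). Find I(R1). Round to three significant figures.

I ≈ 0.396 A

Combine the parallel branches: R_p = (1/9.77 + 1/26.9)⁻¹ = 7.167 Ω.
V_A = 15.2 × 7.167/28.17 = 3.868 V.
I(R1) = V_A / R1 = 3.868/9.77 = 0.3959 A.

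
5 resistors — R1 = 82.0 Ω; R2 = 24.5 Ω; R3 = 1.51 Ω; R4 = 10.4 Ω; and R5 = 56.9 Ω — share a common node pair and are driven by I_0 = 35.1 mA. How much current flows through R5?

Total conductance ΣG = 1/82.0 + 1/24.5 + 1/1.51 + 1/10.4 + 1/56.9 = 0.8290 (units of 1/Ω).
Current divider: I(R5) = I_0 · G_k/ΣG = 35.1 × (0.01757/0.8290) = 35.1 × 0.02120 = 0.7441 mA.

I ≈ 0.744 mA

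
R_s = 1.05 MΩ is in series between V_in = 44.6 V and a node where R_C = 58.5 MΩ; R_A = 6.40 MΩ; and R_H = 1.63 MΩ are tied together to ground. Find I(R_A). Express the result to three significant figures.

Combine the parallel branches: R_p = (1/58.5 + 1/6.40 + 1/1.63)⁻¹ = 1.271 MΩ.
Node voltage V_A = V_in · R_p/(R_s + R_p) = 44.6 × 0.5476 = 24.42 V.
Branch current I = V_A/R_A = 24.42/6.40 = 3.816 µA.

I ≈ 3.82 µA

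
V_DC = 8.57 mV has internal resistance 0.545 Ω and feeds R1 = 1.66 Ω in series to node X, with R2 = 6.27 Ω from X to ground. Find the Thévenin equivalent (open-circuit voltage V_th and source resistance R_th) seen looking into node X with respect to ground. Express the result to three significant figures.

R1' = 0.545 + 1.66 = 2.205 Ω (source resistance + R1).
V_th is the unloaded tap voltage: V_DC · R2/(R1'+R2) = 8.57 × 0.7398 = 6.340 mV.
With V_DC suppressed (replaced by a short), R_th = R1' ‖ R2 = (2.205 × 6.27)/(2.205 + 6.27) = 1.631 Ω.

V_th ≈ 6.34 mV, R_th ≈ 1.63 Ω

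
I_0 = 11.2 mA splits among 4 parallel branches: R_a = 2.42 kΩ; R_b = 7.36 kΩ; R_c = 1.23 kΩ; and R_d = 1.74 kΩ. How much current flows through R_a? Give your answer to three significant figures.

I ≈ 2.39 mA

Conductances: ΣG = 1/2.42 + 1/7.36 + 1/1.23 + 1/1.74 = 1.937 (1/kΩ).
By the current-divider rule, I = I_0 · G_k/ΣG = 11.2 × 0.2134 = 2.390 mA.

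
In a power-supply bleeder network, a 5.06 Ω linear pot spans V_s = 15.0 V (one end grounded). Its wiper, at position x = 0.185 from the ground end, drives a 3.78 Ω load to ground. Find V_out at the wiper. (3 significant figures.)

V_out ≈ 2.31 V

Split the track: R_lower = x·R_p = 0.9361 Ω, R_upper = (1−x)·R_p = 4.124 Ω.
R_L loads the lower segment: effective lower R = 0.7503 Ω.
Loaded-divider output: V_out = 15.0 × 0.1539 = 2.309 V.
(Unloaded: V_out = x·V_s = 2.77 V.)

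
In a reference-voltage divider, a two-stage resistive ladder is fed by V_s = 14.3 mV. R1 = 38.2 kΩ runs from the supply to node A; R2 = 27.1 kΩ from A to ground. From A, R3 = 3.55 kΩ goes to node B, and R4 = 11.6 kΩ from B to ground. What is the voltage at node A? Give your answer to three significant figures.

V_A ≈ 2.90 mV

The second stage (R3 + R4 = 15.15 kΩ) loads node A in parallel with R2.
R2 ‖ (R3+R4) = 9.718 kΩ.
V_A = 14.3 × 9.718/(38.2 + 9.718) = 2.900 mV.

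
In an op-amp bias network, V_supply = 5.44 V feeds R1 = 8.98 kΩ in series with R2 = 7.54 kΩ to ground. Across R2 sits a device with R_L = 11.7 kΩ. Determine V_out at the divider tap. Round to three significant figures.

R2 ‖ R_L = (7.54 × 11.7)/(7.54 + 11.7) = 4.585 kΩ.
Voltage divider with the loaded lower leg: V_out = 5.44 × 4.585/(8.98 + 4.585) = 5.44 × 0.3380 = 1.839 V.

V_out ≈ 1.84 V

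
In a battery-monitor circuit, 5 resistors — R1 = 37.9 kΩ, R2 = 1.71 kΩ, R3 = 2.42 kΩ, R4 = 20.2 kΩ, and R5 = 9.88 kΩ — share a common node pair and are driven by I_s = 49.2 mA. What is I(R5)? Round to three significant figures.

I ≈ 4.24 mA

Total conductance ΣG = 1/37.9 + 1/1.71 + 1/2.42 + 1/20.2 + 1/9.88 = 1.175 (units of 1/kΩ).
Current divider: I(R5) = I_s · G_k/ΣG = 49.2 × (0.1012/1.175) = 49.2 × 0.08613 = 4.238 mA.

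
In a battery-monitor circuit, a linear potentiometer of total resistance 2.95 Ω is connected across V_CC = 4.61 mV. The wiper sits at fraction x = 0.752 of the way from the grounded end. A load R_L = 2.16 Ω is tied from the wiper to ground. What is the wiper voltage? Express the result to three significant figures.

Lower segment x·R_p = 2.218 Ω; upper segment (1−x)·R_p = 0.7316 Ω.
R_L loads the lower segment: effective lower R = 1.094 Ω.
V_out = 4.61 × 1.094/(0.7316 + 1.094) = 2.763 mV.
(Unloaded: V_out = x·V_CC = 3.47 mV.)

V_out ≈ 2.76 mV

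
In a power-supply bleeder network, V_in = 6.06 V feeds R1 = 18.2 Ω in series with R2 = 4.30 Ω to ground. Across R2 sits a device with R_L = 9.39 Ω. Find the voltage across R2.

V_out ≈ 0.845 V

R2 ‖ R_L = (4.30 × 9.39)/(4.30 + 9.39) = 2.949 Ω.
Then V_out = V_in · R2'/(R1 + R2') = 6.06 × 2.949/21.15 = 0.8451 V.
(Unloaded it would be 1.16 V; the load pulls it down.)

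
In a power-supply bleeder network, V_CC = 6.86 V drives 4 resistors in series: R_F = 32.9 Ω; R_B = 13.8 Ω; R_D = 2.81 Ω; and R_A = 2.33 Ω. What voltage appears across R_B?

V ≈ 1.83 V

ΣR = 32.9 + 13.8 + 2.81 + 2.33 = 51.84 Ω.
V = V_CC · R/ΣR = 6.86 × 0.2662 = 1.826 V.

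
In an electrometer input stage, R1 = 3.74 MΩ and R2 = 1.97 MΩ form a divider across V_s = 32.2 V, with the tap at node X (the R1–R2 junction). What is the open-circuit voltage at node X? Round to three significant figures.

With X open, the divider is unloaded: V_th = 32.2 × 1.97/5.710 = 11.11 V.

V_th ≈ 11.1 V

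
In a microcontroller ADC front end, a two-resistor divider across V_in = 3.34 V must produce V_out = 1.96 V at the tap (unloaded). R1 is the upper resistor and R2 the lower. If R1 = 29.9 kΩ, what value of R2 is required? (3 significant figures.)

Required fraction k = V_out/V_in = 0.5868.
R2 = R1 · 0.5868/(1 − 0.5868) = 42.47 kΩ.

R2 ≈ 42.5 kΩ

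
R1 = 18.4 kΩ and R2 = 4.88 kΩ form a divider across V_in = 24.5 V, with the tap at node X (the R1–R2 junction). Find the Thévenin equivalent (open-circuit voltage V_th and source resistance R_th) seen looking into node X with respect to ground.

V_th ≈ 5.14 V, R_th ≈ 3.86 kΩ

V_th is the unloaded tap voltage: V_in · R2/(R1+R2) = 24.5 × 0.2096 = 5.136 V.
With V_in suppressed (replaced by a short), R_th = R1 ‖ R2 = (18.40 × 4.88)/(18.40 + 4.88) = 3.857 kΩ.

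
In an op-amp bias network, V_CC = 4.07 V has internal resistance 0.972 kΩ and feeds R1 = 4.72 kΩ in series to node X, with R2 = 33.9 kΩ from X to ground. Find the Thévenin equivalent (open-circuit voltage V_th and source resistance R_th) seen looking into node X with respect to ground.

V_th ≈ 3.48 V, R_th ≈ 4.87 kΩ

R1' = 0.972 + 4.72 = 5.692 kΩ (source resistance + R1).
Open-circuit (no load on X): V_th = V_CC · R2/(R1' + R2) = 4.07 × 33.9/(5.692 + 33.9) = 3.485 V.
Looking into X with the source shorted: R_th = R1'·R2/(R1'+R2) = 5.692 × 33.9/39.59 = 4.874 kΩ.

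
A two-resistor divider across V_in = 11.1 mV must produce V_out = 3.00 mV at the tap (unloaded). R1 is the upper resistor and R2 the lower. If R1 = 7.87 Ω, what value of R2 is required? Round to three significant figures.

R2 ≈ 2.91 Ω

Required fraction k = V_out/V_in = 0.2703.
Rearranging, R2 = R1·k/(1−k) = 7.87 × 0.3704 = 2.915 Ω.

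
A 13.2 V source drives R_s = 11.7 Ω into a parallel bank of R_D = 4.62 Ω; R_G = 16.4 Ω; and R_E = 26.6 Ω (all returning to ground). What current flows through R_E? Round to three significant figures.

I ≈ 0.106 A

Parallel bank: R_p = 1/(1/4.62 + 1/16.4 + 1/26.6) = 3.174 Ω.
Node voltage V_A = V_in · R_p/(R_s + R_p) = 13.2 × 0.2134 = 2.817 V.
Branch current I = V_A/R_E = 2.817/26.6 = 0.1059 A.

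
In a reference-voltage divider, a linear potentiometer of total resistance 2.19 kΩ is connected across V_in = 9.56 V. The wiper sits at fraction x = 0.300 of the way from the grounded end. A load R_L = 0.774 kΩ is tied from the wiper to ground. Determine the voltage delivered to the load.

V_out ≈ 1.80 V

The pot divides into 1.533 kΩ above the wiper and 0.6570 kΩ below.
(x·R_p) ‖ R_L = 0.3554 kΩ.
Loaded-divider output: V_out = 9.56 × 0.1882 = 1.799 V.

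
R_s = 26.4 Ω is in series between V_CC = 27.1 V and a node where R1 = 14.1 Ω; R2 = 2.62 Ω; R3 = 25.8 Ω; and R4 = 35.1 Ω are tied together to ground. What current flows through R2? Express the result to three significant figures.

I ≈ 0.702 A

Combine the parallel branches: R_p = (1/14.1 + 1/2.62 + 1/25.8 + 1/35.1)⁻¹ = 1.924 Ω.
V_A by voltage divider: V_A = 27.1 × 1.924/(26.4 + 1.924) = 1.841 V.
I(R2) = V_A / R2 = 1.841/2.62 = 0.7025 A.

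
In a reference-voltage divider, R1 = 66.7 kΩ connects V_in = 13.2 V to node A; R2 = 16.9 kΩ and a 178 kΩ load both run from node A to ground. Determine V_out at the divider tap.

The load sits in parallel with R2, giving an effective lower resistance R2' = R2·R_L/(R2+R_L) = 15.43 kΩ.
Voltage divider with the loaded lower leg: V_out = 13.2 × 15.43/(66.7 + 15.43) = 13.2 × 0.1879 = 2.481 V.

V_out ≈ 2.48 V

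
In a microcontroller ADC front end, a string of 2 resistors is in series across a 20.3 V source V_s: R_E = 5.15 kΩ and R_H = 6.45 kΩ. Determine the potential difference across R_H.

V ≈ 11.3 V

Series total: ΣR = 5.15 + 6.45 = 11.60 kΩ.
Voltage divider: V = V_s · (6.450 / 11.60) = 20.3 × 0.5560 = 11.29 V.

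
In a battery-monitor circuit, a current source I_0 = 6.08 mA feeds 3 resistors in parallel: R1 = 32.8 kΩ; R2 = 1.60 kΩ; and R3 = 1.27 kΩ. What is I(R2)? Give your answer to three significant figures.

I ≈ 2.63 mA

ΣG = 1/32.8 + 1/1.60 + 1/1.27 = 1.443.
R2 takes the fraction G_k/ΣG = 0.6250/1.443 = 0.4332, so I = 6.08 × 0.4332 = 2.634 mA.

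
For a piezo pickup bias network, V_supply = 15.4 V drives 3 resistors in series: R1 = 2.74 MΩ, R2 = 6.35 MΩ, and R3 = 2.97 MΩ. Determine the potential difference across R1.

Total series resistance ΣR = 2.74 + 6.35 + 2.97 = 12.06 MΩ.
Voltage divider: V = V_supply · (2.740 / 12.06) = 15.4 × 0.2272 = 3.499 V.

V ≈ 3.50 V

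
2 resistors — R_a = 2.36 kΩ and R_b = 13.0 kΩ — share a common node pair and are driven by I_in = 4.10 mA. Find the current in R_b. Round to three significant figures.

I ≈ 0.630 mA

With just two branches, the current splits inversely with resistance.
I(R_b) = 4.10 × 2.36/(2.36 + 13.0) = 4.10 × 0.1536 = 0.6299 mA.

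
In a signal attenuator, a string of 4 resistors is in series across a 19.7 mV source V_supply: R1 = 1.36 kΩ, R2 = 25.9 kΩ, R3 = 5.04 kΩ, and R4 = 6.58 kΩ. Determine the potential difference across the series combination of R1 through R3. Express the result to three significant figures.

V ≈ 16.4 mV

ΣR = 1.36 + 25.9 + 5.04 + 6.58 = 38.88 kΩ.
R_{R1..R3} = 1.36 + 25.9 + 5.04 = 32.30 kΩ.
By the voltage-divider rule, V = 19.7 × 32.30/38.88 = 16.37 mV.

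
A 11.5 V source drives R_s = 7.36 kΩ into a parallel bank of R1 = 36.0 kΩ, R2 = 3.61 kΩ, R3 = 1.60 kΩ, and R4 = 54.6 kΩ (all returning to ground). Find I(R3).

I ≈ 0.901 mA

Parallel bank: R_p = 1/(1/36.0 + 1/3.61 + 1/1.60 + 1/54.6) = 1.055 kΩ.
V_A = 11.5 × 1.055/8.415 = 1.441 V.
I(R3) = V_A / R3 = 1.441/1.60 = 0.9009 mA.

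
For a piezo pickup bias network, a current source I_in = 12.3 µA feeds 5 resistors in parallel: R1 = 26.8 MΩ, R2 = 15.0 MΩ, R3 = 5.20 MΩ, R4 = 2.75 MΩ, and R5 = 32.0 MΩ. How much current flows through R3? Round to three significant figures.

Conductances: ΣG = 1/26.8 + 1/15.0 + 1/5.20 + 1/2.75 + 1/32.0 = 0.6912 (1/MΩ).
R3 takes the fraction G_k/ΣG = 0.1923/0.6912 = 0.2782, so I = 12.3 × 0.2782 = 3.422 µA.

I ≈ 3.42 µA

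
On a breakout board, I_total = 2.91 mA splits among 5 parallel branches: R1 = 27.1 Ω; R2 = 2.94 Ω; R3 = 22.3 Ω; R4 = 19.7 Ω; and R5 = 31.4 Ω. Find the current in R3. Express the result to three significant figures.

Total conductance ΣG = 1/27.1 + 1/2.94 + 1/22.3 + 1/19.7 + 1/31.4 = 0.5045 (units of 1/Ω).
R3 takes the fraction G_k/ΣG = 0.04484/0.5045 = 0.08889, so I = 2.91 × 0.08889 = 0.2587 mA.

I ≈ 0.259 mA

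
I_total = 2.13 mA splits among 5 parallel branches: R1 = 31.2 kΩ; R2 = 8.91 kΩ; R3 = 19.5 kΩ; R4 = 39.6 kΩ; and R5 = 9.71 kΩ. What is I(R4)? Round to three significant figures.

I ≈ 0.166 mA

Total conductance ΣG = 1/31.2 + 1/8.91 + 1/19.5 + 1/39.6 + 1/9.71 = 0.3238 (units of 1/kΩ).
Current divider: I(R4) = I_total · G_k/ΣG = 2.13 × (0.02525/0.3238) = 2.13 × 0.07799 = 0.1661 mA.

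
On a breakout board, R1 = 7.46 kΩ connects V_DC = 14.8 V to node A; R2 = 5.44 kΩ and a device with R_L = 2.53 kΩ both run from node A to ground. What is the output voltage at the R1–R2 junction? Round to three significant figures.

The load sits in parallel with R2, giving an effective lower resistance R2' = R2·R_L/(R2+R_L) = 1.727 kΩ.
Then V_out = V_DC · R2'/(R1 + R2') = 14.8 × 1.727/9.187 = 2.782 V.

V_out ≈ 2.78 V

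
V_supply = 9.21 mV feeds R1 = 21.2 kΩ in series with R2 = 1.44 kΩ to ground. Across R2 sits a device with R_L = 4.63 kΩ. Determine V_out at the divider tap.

First combine the lower leg with the load: R2 ‖ R_L = 1.098 kΩ.
Then V_out = V_supply · R2'/(R1 + R2') = 9.21 × 1.098/22.30 = 0.4537 mV.
(Unloaded it would be 0.586 mV; the load pulls it down.)

V_out ≈ 0.454 mV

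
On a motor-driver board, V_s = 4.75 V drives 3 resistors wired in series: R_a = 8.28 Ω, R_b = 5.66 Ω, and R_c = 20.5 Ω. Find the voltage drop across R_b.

ΣR = 8.28 + 5.66 + 20.5 = 34.44 Ω.
By the voltage-divider rule, V = 4.75 × 5.660/34.44 = 0.7806 V.

V ≈ 0.781 V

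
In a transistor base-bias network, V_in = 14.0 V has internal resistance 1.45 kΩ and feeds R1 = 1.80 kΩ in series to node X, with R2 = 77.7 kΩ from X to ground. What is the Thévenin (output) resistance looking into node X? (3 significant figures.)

R_th ≈ 3.12 kΩ

R1' = 1.45 + 1.80 = 3.250 kΩ (source resistance + R1).
Looking into X with the source shorted: R_th = R1'·R2/(R1'+R2) = 3.250 × 77.7/80.95 = 3.120 kΩ.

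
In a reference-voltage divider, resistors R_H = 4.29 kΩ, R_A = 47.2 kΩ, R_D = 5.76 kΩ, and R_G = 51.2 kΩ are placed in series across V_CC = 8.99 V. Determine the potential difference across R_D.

ΣR = 4.29 + 47.2 + 5.76 + 51.2 = 108.5 kΩ.
V = V_CC · R/ΣR = 8.99 × 0.05311 = 0.4775 V.

V ≈ 0.477 V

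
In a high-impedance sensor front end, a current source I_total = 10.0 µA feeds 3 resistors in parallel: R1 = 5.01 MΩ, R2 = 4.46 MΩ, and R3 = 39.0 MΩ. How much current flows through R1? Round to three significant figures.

ΣG = 1/5.01 + 1/4.46 + 1/39.0 = 0.4495.
By the current-divider rule, I = I_total · G_k/ΣG = 10.0 × 0.4441 = 4.441 µA.

I ≈ 4.44 µA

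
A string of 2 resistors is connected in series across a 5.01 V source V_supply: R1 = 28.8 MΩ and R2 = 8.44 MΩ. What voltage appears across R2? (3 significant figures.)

Total series resistance ΣR = 28.8 + 8.44 = 37.24 MΩ.
V = V_supply · R/ΣR = 5.01 × 0.2266 = 1.135 V.

V ≈ 1.14 V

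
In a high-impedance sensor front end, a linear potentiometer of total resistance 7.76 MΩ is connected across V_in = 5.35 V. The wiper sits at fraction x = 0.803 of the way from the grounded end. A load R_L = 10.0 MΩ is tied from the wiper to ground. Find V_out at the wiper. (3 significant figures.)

Lower segment x·R_p = 6.231 MΩ; upper segment (1−x)·R_p = 1.529 MΩ.
Lower segment in parallel with the load: 6.231 ‖ 10.0 = 3.839 MΩ.
Loaded-divider output: V_out = 5.35 × 0.7152 = 3.826 V.

V_out ≈ 3.83 V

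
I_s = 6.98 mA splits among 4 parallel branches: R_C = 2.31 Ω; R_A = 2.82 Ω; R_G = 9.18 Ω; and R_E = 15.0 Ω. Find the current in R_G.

ΣG = 1/2.31 + 1/2.82 + 1/9.18 + 1/15.0 = 0.9631.
By the current-divider rule, I = I_s · G_k/ΣG = 6.98 × 0.1131 = 0.7895 mA.

I ≈ 0.789 mA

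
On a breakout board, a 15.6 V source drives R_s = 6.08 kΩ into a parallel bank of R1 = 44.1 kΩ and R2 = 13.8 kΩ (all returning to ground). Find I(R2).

Combine the parallel branches: R_p = (1/44.1 + 1/13.8)⁻¹ = 10.51 kΩ.
V_A by voltage divider: V_A = 15.6 × 10.51/(6.08 + 10.51) = 9.883 V.
Branch current I = V_A/R2 = 9.883/13.8 = 0.7162 mA.
(Check via current divider: I_total = 0.9403 mA; share G_k/ΣG = 0.7617 → same result.)

I ≈ 0.716 mA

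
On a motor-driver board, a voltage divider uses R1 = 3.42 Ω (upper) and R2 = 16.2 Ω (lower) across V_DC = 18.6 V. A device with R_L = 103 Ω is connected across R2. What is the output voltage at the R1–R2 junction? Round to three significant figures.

First combine the lower leg with the load: R2 ‖ R_L = 14.00 Ω.
Now apply the divider: V_out = 18.6 × 0.8037 = 14.95 V.
(Unloaded it would be 15.4 V; the load pulls it down.)

V_out ≈ 14.9 V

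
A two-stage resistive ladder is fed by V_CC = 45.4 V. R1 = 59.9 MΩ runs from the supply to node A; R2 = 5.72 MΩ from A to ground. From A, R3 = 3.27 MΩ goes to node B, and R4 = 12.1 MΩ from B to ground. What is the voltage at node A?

V_A ≈ 2.95 V

Looking into the second stage from A: R3 + R4 = 15.37 MΩ appears in parallel with R2.
Effective lower resistance at A: R2 ‖ 15.37 = 4.169 MΩ.
V_A = 45.4 × 4.169/(59.9 + 4.169) = 2.954 V.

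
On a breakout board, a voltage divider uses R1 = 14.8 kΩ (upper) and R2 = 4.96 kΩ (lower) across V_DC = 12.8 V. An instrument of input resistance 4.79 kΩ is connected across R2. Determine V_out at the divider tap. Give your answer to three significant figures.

R2 ‖ R_L = (4.96 × 4.79)/(4.96 + 4.79) = 2.437 kΩ.
Then V_out = V_DC · R2'/(R1 + R2') = 12.8 × 2.437/17.24 = 1.810 V.
(Unloaded it would be 3.21 V; the load pulls it down.)

V_out ≈ 1.81 V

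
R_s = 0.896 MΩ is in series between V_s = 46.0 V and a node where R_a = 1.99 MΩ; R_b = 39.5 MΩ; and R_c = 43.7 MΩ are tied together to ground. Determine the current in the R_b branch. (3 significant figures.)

I ≈ 0.780 µA

Parallel bank: R_p = 1/(1/1.99 + 1/39.5 + 1/43.7) = 1.816 MΩ.
Node voltage V_A = V_s · R_p/(R_s + R_p) = 46.0 × 0.6696 = 30.80 V.
Branch current I = V_A/R_b = 30.80/39.5 = 0.7798 µA.
(Check via current divider: I_total = 16.96 µA; share G_k/ΣG = 0.04597 → same result.)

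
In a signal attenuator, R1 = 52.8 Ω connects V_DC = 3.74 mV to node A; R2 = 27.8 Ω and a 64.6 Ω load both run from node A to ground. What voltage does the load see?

First combine the lower leg with the load: R2 ‖ R_L = 19.44 Ω.
Voltage divider with the loaded lower leg: V_out = 3.74 × 19.44/(52.8 + 19.44) = 3.74 × 0.2691 = 1.006 mV.

V_out ≈ 1.01 mV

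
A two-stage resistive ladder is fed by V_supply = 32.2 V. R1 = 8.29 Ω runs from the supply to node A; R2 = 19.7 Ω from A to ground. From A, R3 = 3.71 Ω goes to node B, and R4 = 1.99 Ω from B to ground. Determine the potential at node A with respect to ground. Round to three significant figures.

V_A ≈ 11.2 V

Looking into the second stage from A: R3 + R4 = 5.700 Ω appears in parallel with R2.
R2 ‖ (R3+R4) = 4.421 Ω.
First divider: V_A = V_supply · 4.421/(8.29 + 4.421) = 11.20 V.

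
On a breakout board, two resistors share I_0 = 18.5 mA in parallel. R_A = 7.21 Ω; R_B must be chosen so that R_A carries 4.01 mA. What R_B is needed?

R_B ≈ 2.00 Ω

In a two-way split, I_A/I_0 = R_B/(R_A + R_B).
With f = 0.2168, R_B = R_A · f/(1−f) = 7.21 × 0.2767 = 1.995 Ω.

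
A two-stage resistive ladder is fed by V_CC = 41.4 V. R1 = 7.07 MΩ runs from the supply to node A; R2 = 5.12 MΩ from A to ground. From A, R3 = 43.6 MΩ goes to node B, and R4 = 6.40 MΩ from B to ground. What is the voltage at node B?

V_B ≈ 2.10 V

Node A sees R2 in parallel with the series input of stage 2, R3 + R4 = 50.00 MΩ.
Effective lower resistance at A: R2 ‖ 50.00 = 4.644 MΩ.
V_A = 41.4 × 4.644/(7.07 + 4.644) = 16.41 V.
Then the unloaded second divider: V_B = V_A × R4/(R3+R4) = 16.41 × 0.1280 = 2.101 V.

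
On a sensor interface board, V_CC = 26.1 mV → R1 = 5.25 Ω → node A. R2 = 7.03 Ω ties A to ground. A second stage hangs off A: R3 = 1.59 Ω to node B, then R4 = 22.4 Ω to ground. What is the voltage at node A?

V_A ≈ 13.3 mV

The second stage (R3 + R4 = 23.99 Ω) loads node A in parallel with R2.
R2 ‖ (R3+R4) = 5.437 Ω.
V_A = 26.1 × 5.437/(5.25 + 5.437) = 13.28 mV.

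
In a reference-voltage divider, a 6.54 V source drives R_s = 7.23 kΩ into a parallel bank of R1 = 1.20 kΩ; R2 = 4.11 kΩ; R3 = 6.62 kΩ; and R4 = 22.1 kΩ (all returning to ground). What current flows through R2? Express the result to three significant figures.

Parallel bank: R_p = 1/(1/1.20 + 1/4.11 + 1/6.62 + 1/22.1) = 0.7856 kΩ.
V_A by voltage divider: V_A = 6.54 × 0.7856/(7.23 + 0.7856) = 0.6410 V.
I(R2) = V_A / R2 = 0.6410/4.11 = 0.1560 mA.

I ≈ 0.156 mA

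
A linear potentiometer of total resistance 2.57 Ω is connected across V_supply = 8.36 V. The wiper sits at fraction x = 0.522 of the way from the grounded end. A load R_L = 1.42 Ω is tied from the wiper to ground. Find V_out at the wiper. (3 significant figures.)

V_out ≈ 3.01 V

Split the track: R_lower = x·R_p = 1.342 Ω, R_upper = (1−x)·R_p = 1.228 Ω.
R_L loads the lower segment: effective lower R = 0.6898 Ω.
V_out = 8.36 × 0.6898/(1.228 + 0.6898) = 3.006 V.
(Unloaded: V_out = x·V_supply = 4.36 V.)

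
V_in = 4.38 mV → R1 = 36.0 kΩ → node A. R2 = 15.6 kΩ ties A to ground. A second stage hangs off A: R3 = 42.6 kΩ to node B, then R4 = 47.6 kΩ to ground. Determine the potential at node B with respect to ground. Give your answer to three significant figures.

Looking into the second stage from A: R3 + R4 = 90.20 kΩ appears in parallel with R2.
Effective lower resistance at A: R2 ‖ 90.20 = 13.30 kΩ.
So V_A = 4.38 × 0.2698 = 1.182 mV.
Then the unloaded second divider: V_B = V_A × R4/(R3+R4) = 1.182 × 0.5277 = 0.6236 mV.

V_B ≈ 0.624 mV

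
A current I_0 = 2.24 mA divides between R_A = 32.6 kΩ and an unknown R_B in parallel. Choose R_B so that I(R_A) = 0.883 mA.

Two-branch current divider: I_A = I_0 · R_B/(R_A + R_B).
With f = 0.3942, R_B = R_A · f/(1−f) = 32.6 × 0.6507 = 21.21 kΩ.

R_B ≈ 21.2 kΩ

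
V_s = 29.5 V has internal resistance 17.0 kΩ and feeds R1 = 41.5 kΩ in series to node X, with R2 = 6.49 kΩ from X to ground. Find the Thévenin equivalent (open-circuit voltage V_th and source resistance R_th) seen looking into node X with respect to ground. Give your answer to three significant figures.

R1' = 17.0 + 41.5 = 58.50 kΩ (source resistance + R1).
V_th is the unloaded tap voltage: V_s · R2/(R1'+R2) = 29.5 × 0.09986 = 2.946 V.
Zeroing V_s shorts the top of R1' to ground, so R_th = R1' ‖ R2 = 5.842 kΩ.

V_th ≈ 2.95 V, R_th ≈ 5.84 kΩ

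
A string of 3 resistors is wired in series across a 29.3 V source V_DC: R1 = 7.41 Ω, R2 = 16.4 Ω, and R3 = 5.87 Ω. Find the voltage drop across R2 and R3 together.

V ≈ 22.0 V

Total series resistance ΣR = 7.41 + 16.4 + 5.87 = 29.68 Ω.
R_{R2..R3} = 16.4 + 5.87 = 22.27 Ω.
Voltage divider: V = V_DC · (22.27 / 29.68) = 29.3 × 0.7503 = 21.98 V.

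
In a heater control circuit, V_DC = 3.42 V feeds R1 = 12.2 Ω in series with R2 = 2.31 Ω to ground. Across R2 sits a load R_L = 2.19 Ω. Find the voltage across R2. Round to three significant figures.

The load sits in parallel with R2, giving an effective lower resistance R2' = R2·R_L/(R2+R_L) = 1.124 Ω.
Then V_out = V_DC · R2'/(R1 + R2') = 3.42 × 1.124/13.32 = 0.2886 V.
(Unloaded it would be 0.544 V; the load pulls it down.)

V_out ≈ 0.289 V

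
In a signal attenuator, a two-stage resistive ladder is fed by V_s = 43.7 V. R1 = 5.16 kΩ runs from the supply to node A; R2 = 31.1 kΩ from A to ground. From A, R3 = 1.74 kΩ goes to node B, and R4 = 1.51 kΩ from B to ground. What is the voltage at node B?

V_B ≈ 7.37 V

Node A sees R2 in parallel with the series input of stage 2, R3 + R4 = 3.250 kΩ.
Effective lower resistance at A: R2 ‖ 3.250 = 2.943 kΩ.
So V_A = 43.7 × 0.3632 = 15.87 V.
Then the unloaded second divider: V_B = V_A × R4/(R3+R4) = 15.87 × 0.4646 = 7.373 V.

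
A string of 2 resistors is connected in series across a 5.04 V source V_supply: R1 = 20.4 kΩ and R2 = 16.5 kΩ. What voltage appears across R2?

V ≈ 2.25 V

Series total: ΣR = 20.4 + 16.5 = 36.90 kΩ.
By the voltage-divider rule, V = 5.04 × 16.50/36.90 = 2.254 V.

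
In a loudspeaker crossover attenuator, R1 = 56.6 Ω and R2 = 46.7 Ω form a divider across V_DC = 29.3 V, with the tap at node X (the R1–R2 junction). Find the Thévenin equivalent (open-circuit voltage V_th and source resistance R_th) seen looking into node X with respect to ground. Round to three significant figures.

V_th ≈ 13.2 V, R_th ≈ 25.6 Ω

V_th is the unloaded tap voltage: V_DC · R2/(R1+R2) = 29.3 × 0.4521 = 13.25 V.
Zeroing V_DC shorts the top of R1 to ground, so R_th = R1 ‖ R2 = 25.59 Ω.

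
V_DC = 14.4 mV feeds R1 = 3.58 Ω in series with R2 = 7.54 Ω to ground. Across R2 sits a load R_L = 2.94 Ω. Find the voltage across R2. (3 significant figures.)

First combine the lower leg with the load: R2 ‖ R_L = 2.115 Ω.
Then V_out = V_DC · R2'/(R1 + R2') = 14.4 × 2.115/5.695 = 5.348 mV.
(Unloaded it would be 9.76 mV; the load pulls it down.)

V_out ≈ 5.35 mV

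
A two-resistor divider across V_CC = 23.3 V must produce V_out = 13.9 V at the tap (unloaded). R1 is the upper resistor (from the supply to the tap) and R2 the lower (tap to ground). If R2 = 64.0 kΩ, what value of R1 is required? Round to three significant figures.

Required fraction k = V_out/V_CC = 0.5966.
R1 = R2·(1/k − 1) = 64.0 × 0.6763 = 43.28 kΩ.

R1 ≈ 43.3 kΩ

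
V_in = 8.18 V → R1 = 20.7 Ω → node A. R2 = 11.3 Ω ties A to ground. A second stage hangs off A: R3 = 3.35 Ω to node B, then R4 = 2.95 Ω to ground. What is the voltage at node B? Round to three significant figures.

Looking into the second stage from A: R3 + R4 = 6.300 Ω appears in parallel with R2.
Effective lower resistance at A: R2 ‖ 6.300 = 4.045 Ω.
V_A = 8.18 × 4.045/(20.7 + 4.045) = 1.337 V.
Then the unloaded second divider: V_B = V_A × R4/(R3+R4) = 1.337 × 0.4683 = 0.6261 V.

V_B ≈ 0.626 V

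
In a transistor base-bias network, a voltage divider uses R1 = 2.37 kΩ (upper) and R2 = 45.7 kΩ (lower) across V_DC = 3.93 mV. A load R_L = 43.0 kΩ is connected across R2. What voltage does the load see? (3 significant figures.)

V_out ≈ 3.55 mV

R2 ‖ R_L = (45.7 × 43.0)/(45.7 + 43.0) = 22.15 kΩ.
Then V_out = V_DC · R2'/(R1 + R2') = 3.93 × 22.15/24.52 = 3.550 mV.
(Unloaded it would be 3.74 mV; the load pulls it down.)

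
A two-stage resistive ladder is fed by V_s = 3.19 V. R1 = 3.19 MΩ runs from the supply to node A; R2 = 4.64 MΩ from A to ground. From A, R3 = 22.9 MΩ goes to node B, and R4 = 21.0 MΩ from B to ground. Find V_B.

V_B ≈ 0.867 V

The second stage (R3 + R4 = 43.90 MΩ) loads node A in parallel with R2.
R2 ‖ (R3+R4) = 4.196 MΩ.
So V_A = 3.19 × 0.5681 = 1.812 V.
Stage 2 is unloaded, so V_B = V_A · R4/(R3+R4) = 1.812 × 21.0/43.90 = 0.8669 V.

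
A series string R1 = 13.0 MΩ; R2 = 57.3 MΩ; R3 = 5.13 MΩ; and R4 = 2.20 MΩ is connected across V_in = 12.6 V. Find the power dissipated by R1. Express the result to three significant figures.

P ≈ 0.342 µW

The common current is I = 12.6/77.63 = 0.1623 µA.
P = I²R = 0.02634 × 13.0 = 0.3425 µW.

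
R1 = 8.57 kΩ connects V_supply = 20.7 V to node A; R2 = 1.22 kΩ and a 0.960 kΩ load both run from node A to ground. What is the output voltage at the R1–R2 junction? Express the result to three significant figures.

First combine the lower leg with the load: R2 ‖ R_L = 0.5372 kΩ.
Then V_out = V_supply · R2'/(R1 + R2') = 20.7 × 0.5372/9.107 = 1.221 V.
(Unloaded it would be 2.58 V; the load pulls it down.)

V_out ≈ 1.22 V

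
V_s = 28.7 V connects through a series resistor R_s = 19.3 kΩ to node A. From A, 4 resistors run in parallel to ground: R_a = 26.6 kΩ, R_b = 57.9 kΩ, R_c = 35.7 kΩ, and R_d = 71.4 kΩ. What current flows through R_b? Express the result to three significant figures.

Parallel bank: R_p = 1/(1/26.6 + 1/57.9 + 1/35.7 + 1/71.4) = 10.32 kΩ.
V_A = 28.7 × 10.32/29.62 = 10.00 V.
I(R_b) = V_A / R_b = 10.00/57.9 = 0.1727 mA.

I ≈ 0.173 mA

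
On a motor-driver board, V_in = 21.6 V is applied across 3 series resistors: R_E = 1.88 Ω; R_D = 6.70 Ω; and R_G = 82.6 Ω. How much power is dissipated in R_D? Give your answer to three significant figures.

ΣR = 91.18 Ω → I = 21.6/91.18 = 0.2369 A.
V(R_D) = I·R = 1.587 V; P = V·I = 1.587 × 0.2369 = 0.3760 W.

P ≈ 0.376 W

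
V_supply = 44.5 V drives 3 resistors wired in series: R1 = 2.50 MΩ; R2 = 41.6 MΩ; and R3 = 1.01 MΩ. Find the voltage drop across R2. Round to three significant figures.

V ≈ 41.0 V

Total series resistance ΣR = 2.50 + 41.6 + 1.01 = 45.11 MΩ.
Voltage divider: V = V_supply · (41.60 / 45.11) = 44.5 × 0.9222 = 41.04 V.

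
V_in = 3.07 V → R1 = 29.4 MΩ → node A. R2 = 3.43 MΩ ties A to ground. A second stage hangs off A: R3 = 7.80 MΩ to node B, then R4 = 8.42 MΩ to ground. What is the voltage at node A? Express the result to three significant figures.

Looking into the second stage from A: R3 + R4 = 16.22 MΩ appears in parallel with R2.
Effective lower resistance at A: R2 ‖ 16.22 = 2.831 MΩ.
First divider: V_A = V_in · 2.831/(29.4 + 2.831) = 0.2697 V.

V_A ≈ 0.270 V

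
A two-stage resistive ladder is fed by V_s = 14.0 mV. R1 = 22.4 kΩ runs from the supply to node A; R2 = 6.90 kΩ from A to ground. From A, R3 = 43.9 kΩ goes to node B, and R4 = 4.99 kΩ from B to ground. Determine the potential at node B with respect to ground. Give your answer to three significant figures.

V_B ≈ 0.304 mV

The second stage (R3 + R4 = 48.89 kΩ) loads node A in parallel with R2.
R2 ‖ (R3+R4) = 6.047 kΩ.
So V_A = 14.0 × 0.2126 = 2.976 mV.
V_B = V_A × 0.1021 = 0.3037 mV.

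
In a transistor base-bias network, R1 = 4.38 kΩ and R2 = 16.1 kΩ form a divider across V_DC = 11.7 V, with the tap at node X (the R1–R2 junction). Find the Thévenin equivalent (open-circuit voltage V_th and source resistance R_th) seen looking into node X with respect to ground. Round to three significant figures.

V_th ≈ 9.20 V, R_th ≈ 3.44 kΩ

V_th is the unloaded tap voltage: V_DC · R2/(R1+R2) = 11.7 × 0.7861 = 9.198 V.
Looking into X with the source shorted: R_th = R1·R2/(R1+R2) = 4.380 × 16.1/20.48 = 3.443 kΩ.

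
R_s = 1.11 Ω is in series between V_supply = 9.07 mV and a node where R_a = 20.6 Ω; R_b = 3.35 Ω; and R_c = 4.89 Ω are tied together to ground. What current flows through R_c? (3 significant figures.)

I ≈ 1.15 mA

Parallel bank: R_p = 1/(1/20.6 + 1/3.35 + 1/4.89) = 1.813 Ω.
V_A = 9.07 × 1.813/2.923 = 5.626 mV.
Branch current I = V_A/R_c = 5.626/4.89 = 1.150 mA.
(Check via current divider: I_total = 3.103 mA; share G_k/ΣG = 0.3708 → same result.)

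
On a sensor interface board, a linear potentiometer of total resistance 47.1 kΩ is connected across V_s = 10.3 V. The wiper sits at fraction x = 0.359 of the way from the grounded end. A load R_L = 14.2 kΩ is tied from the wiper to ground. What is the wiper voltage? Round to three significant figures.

V_out ≈ 2.10 V

Lower segment x·R_p = 16.91 kΩ; upper segment (1−x)·R_p = 30.19 kΩ.
Lower segment in parallel with the load: 16.91 ‖ 14.2 = 7.718 kΩ.
Then V_out = V_s · 7.718/(30.19 + 7.718) = 2.097 V.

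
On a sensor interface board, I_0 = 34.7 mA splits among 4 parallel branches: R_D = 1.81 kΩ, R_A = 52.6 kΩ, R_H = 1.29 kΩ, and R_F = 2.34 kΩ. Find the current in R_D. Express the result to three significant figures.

ΣG = 1/1.81 + 1/52.6 + 1/1.29 + 1/2.34 = 1.774.
R_D takes the fraction G_k/ΣG = 0.5525/1.774 = 0.3114, so I = 34.7 × 0.3114 = 10.81 mA.

I ≈ 10.8 mA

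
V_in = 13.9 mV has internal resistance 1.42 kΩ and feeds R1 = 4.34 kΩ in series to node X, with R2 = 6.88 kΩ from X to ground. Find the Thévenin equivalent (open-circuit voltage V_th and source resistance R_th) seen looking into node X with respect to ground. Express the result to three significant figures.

R1' = 1.42 + 4.34 = 5.760 kΩ (source resistance + R1).
V_th is the unloaded tap voltage: V_in · R2/(R1'+R2) = 13.9 × 0.5443 = 7.566 mV.
With V_in suppressed (replaced by a short), R_th = R1' ‖ R2 = (5.760 × 6.88)/(5.760 + 6.88) = 3.135 kΩ.

V_th ≈ 7.57 mV, R_th ≈ 3.14 kΩ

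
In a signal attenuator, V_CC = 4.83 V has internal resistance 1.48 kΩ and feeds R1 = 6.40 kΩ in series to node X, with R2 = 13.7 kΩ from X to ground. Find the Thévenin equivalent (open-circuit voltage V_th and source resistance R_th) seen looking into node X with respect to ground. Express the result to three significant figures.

R1' = 1.48 + 6.40 = 7.880 kΩ (source resistance + R1).
With X open, the divider is unloaded: V_th = 4.83 × 13.7/21.58 = 3.066 V.
Looking into X with the source shorted: R_th = R1'·R2/(R1'+R2) = 7.880 × 13.7/21.58 = 5.003 kΩ.

V_th ≈ 3.07 V, R_th ≈ 5.00 kΩ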